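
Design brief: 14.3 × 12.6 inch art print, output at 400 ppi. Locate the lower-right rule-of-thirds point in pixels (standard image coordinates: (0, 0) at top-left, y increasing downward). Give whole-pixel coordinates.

x = 3813 px, y = 3360 px

In pixels the canvas is 14.3 × 400 = 5720 wide and 12.6 × 400 = 5040 tall.
The lower-right point is two-thirds across and two-thirds down:
x = 2 × 5720/3 ≈ 3813; y = 2 × 5040/3 ≈ 3360.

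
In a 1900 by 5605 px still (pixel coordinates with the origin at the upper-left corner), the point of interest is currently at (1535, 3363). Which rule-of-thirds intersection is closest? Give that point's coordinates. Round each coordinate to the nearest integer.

x = 1267 px, y = 3737 px

Third lines: x ∈ {633, 1267}, y ∈ {1868, 3737}.
1535 is closer to x = 1267; 3363 is closer to y = 3737.
So the nearest intersection is the lower-right power point.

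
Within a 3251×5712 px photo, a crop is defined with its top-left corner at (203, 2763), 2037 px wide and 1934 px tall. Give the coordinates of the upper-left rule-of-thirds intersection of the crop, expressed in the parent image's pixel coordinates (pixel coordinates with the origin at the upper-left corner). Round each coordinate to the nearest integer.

x = 882 px, y = 3408 px

One third of the crop width 2037 is 679.00 px.
One third of the crop height 1934 is 644.67 px.
The upper-left point is one-third across and one-third down within the crop:
x = 203 + 1 × 679.00 ≈ 882; y = 2763 + 1 × 644.67 ≈ 3408.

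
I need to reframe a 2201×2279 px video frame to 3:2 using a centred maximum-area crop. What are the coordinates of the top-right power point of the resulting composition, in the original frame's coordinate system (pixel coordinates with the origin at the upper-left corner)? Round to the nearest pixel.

x = 1467 px, y = 895 px

2201/2279 < 3/2, so the 3:2 crop keeps the full width 2201 and trims height to 2201 × 2/3 = 1467.33 px.
Top offset = (2279 − 1467.33)/2 = 405.83 px; left offset = 0.
Top-right is two-thirds across and one-third down within the crop:
x = 0.00 + 2 × 2201.00/3 ≈ 1467; y = 405.83 + 1 × 1467.33/3 ≈ 895.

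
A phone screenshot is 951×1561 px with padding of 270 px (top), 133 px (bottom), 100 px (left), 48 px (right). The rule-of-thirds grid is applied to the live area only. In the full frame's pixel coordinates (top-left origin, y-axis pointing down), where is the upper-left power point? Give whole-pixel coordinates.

Content width = 951 − 100 − 48 = 803 px; content height = 1561 − 270 − 133 = 1158 px.
Upper-left is one-third across and one-third down within the live area.
x = 100 + 1 × 803/3 = 100 + 267.67 ≈ 368
y = 270 + 1 × 1158/3 = 270 + 386.00 ≈ 656

(368, 656)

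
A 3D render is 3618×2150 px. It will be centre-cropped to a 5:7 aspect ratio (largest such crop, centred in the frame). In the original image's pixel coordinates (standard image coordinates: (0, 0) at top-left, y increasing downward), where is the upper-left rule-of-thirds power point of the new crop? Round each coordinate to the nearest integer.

x = 1553 px, y = 717 px

3618/2150 > 5/7, so the 5:7 crop keeps the full height 2150 and trims width to 2150 × 5/7 = 1535.71 px.
Left offset = (3618 − 1535.71)/2 = 1041.14 px; top offset = 0.
Upper-left is one-third across and one-third down within the crop:
x = 1041.14 + 1 × 1535.71/3 ≈ 1553; y = 0.00 + 1 × 2150.00/3 ≈ 717.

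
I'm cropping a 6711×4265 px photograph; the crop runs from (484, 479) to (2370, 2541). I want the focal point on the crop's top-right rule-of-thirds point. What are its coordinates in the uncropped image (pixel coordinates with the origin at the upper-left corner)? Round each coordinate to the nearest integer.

(1741, 1166)

Crop width = 2370 − 484 = 1886 px; one third is 628.67 px.
Crop height = 2541 − 479 = 2062 px; one third is 687.33 px.
The top-right point is two-thirds across and one-third down within the crop:
x = 484 + 2 × 628.67 ≈ 1741; y = 479 + 1 × 687.33 ≈ 1166.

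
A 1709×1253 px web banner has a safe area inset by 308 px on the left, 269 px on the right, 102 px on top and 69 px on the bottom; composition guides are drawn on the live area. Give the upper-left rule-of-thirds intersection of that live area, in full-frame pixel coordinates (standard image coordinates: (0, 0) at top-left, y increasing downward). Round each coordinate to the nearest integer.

Content width = 1709 − 308 − 269 = 1132 px; content height = 1253 − 102 − 69 = 1082 px.
Upper-left is one-third across and one-third down within the live area.
x = 308 + 1 × 1132/3 = 308 + 377.33 ≈ 685
y = 102 + 1 × 1082/3 = 102 + 360.67 ≈ 463

x = 685 px, y = 463 px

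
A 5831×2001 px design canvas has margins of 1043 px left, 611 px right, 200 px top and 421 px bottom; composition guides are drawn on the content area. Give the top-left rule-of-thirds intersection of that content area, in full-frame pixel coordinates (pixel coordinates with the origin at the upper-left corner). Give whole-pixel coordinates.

(2435, 660)

Content width = 5831 − 1043 − 611 = 4177 px; content height = 2001 − 200 − 421 = 1380 px.
Top-left is one-third across and one-third down within the content area.
x = 1043 + 1 × 4177/3 = 1043 + 1392.33 ≈ 2435
y = 200 + 1 × 1380/3 = 200 + 460.00 ≈ 660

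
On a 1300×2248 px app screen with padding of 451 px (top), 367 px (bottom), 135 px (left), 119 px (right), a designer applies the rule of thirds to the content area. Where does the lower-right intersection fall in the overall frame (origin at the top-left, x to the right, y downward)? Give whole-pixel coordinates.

Content width = 1300 − 135 − 119 = 1046 px; content height = 2248 − 451 − 367 = 1430 px.
Lower-right is two-thirds across and two-thirds down within the content area.
x = 135 + 2 × 1046/3 = 135 + 697.33 ≈ 832
y = 451 + 2 × 1430/3 = 451 + 953.33 ≈ 1404

(832, 1404)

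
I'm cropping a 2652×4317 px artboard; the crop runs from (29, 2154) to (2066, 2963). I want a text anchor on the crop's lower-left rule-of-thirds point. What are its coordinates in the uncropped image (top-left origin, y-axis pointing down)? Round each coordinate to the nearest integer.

(708, 2693)

Crop width = 2066 − 29 = 2037 px; one third is 679.00 px.
Crop height = 2963 − 2154 = 809 px; one third is 269.67 px.
The lower-left point is one-third across and two-thirds down within the crop:
x = 29 + 1 × 679.00 ≈ 708; y = 2154 + 2 × 269.67 ≈ 2693.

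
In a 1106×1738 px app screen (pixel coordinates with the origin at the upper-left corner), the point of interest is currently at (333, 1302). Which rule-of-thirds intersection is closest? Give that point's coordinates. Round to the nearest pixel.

(369, 1159)

Third lines: x ∈ {369, 737}, y ∈ {579, 1159}.
333 is closer to x = 369; 1302 is closer to y = 1159.
So the nearest intersection is the lower-left power point.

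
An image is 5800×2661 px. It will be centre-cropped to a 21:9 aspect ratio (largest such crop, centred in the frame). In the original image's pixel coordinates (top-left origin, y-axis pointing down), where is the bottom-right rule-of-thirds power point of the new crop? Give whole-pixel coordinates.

5800/2661 < 21/9, so the 21:9 crop keeps the full width 5800 and trims height to 5800 × 9/21 = 2485.71 px.
Top offset = (2661 − 2485.71)/2 = 87.64 px; left offset = 0.
Bottom-right is two-thirds across and two-thirds down within the crop:
x = 0.00 + 2 × 5800.00/3 ≈ 3867; y = 87.64 + 2 × 2485.71/3 ≈ 1745.

(3867, 1745)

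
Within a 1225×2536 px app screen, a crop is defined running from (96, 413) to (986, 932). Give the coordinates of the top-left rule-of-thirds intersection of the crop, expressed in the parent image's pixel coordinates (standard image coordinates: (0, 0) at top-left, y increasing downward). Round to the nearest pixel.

Crop width = 986 − 96 = 890 px; one third is 296.67 px.
Crop height = 932 − 413 = 519 px; one third is 173.00 px.
The top-left point is one-third across and one-third down within the crop:
x = 96 + 1 × 296.67 ≈ 393; y = 413 + 1 × 173.00 ≈ 586.

(393, 586)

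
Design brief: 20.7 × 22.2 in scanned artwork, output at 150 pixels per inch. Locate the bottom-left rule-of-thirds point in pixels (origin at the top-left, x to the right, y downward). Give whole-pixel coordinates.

x = 1035 px, y = 2220 px

In pixels the canvas is 20.7 × 150 = 3105 wide and 22.2 × 150 = 3330 tall.
The bottom-left point is one-third across and two-thirds down:
x = 1 × 3105/3 ≈ 1035; y = 2 × 3330/3 ≈ 2220.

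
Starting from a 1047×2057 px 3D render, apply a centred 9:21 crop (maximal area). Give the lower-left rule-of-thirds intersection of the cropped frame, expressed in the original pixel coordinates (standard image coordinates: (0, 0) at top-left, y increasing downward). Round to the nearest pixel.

1047/2057 > 9/21, so the 9:21 crop keeps the full height 2057 and trims width to 2057 × 9/21 = 881.57 px.
Left offset = (1047 − 881.57)/2 = 82.71 px; top offset = 0.
Lower-left is one-third across and two-thirds down within the crop:
x = 82.71 + 1 × 881.57/3 ≈ 377; y = 0.00 + 2 × 2057.00/3 ≈ 1371.

x = 377 px, y = 1371 px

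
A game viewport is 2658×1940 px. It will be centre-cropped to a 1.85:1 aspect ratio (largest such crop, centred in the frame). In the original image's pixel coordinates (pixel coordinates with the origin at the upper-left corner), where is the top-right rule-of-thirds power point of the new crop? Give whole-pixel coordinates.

x = 1772 px, y = 731 px

2658/1940 < 1.85/1, so the 1.85:1 crop keeps the full width 2658 and trims height to 2658 × 1/1.85 = 1436.76 px.
Top offset = (1940 − 1436.76)/2 = 251.62 px; left offset = 0.
Top-right is two-thirds across and one-third down within the crop:
x = 0.00 + 2 × 2658.00/3 ≈ 1772; y = 251.62 + 1 × 1436.76/3 ≈ 731.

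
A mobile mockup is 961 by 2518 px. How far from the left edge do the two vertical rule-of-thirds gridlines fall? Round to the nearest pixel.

961 / 3 = 320.33, so the vertical lines sit at one and two thirds of 961.

320 px and 641 px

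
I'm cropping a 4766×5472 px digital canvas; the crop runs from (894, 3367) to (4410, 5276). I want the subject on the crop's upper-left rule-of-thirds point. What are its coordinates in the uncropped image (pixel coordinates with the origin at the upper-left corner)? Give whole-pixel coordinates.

Crop width = 4410 − 894 = 3516 px; one third is 1172.00 px.
Crop height = 5276 − 3367 = 1909 px; one third is 636.33 px.
The upper-left point is one-third across and one-third down within the crop:
x = 894 + 1 × 1172.00 ≈ 2066; y = 3367 + 1 × 636.33 ≈ 4003.

(2066, 4003)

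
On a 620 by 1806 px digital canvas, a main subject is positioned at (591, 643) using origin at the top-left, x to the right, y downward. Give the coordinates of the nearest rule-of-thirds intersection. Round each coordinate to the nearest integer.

Third lines: x ∈ {207, 413}, y ∈ {602, 1204}.
591 is closer to x = 413; 643 is closer to y = 602.
So the nearest intersection is the upper-right power point.

(413, 602)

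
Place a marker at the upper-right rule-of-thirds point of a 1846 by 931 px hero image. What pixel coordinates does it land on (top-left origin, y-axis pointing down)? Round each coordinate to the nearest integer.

x = 1231 px, y = 310 px

The upper-right point sits two-thirds of the way across and one-third of the way down.
x = 2 × 1846/3 ≈ 1231; y = 1 × 931/3 ≈ 310.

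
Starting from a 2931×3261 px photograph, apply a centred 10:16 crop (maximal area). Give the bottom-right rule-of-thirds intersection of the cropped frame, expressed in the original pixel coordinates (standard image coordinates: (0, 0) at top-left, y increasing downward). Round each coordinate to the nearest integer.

x = 1805 px, y = 2174 px

2931/3261 > 10/16, so the 10:16 crop keeps the full height 3261 and trims width to 3261 × 10/16 = 2038.12 px.
Left offset = (2931 − 2038.12)/2 = 446.44 px; top offset = 0.
Bottom-right is two-thirds across and two-thirds down within the crop:
x = 446.44 + 2 × 2038.12/3 ≈ 1805; y = 0.00 + 2 × 3261.00/3 ≈ 2174.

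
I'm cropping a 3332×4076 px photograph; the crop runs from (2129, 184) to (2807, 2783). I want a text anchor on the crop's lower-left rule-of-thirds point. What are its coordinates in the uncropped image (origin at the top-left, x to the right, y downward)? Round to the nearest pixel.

Crop width = 2807 − 2129 = 678 px; one third is 226.00 px.
Crop height = 2783 − 184 = 2599 px; one third is 866.33 px.
The lower-left point is one-third across and two-thirds down within the crop:
x = 2129 + 1 × 226.00 ≈ 2355; y = 184 + 2 × 866.33 ≈ 1917.

x = 2355 px, y = 1917 px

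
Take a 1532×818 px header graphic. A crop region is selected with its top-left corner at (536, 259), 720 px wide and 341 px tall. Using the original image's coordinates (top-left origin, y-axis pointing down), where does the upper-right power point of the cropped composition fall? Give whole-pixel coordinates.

One third of the crop width 720 is 240.00 px.
One third of the crop height 341 is 113.67 px.
The upper-right point is two-thirds across and one-third down within the crop:
x = 536 + 2 × 240.00 ≈ 1016; y = 259 + 1 × 113.67 ≈ 373.

x = 1016 px, y = 373 px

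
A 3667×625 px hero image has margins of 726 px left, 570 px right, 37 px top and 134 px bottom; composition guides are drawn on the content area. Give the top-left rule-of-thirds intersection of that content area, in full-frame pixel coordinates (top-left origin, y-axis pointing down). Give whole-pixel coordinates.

Content width = 3667 − 726 − 570 = 2371 px; content height = 625 − 37 − 134 = 454 px.
Top-left is one-third across and one-third down within the content area.
x = 726 + 1 × 2371/3 = 726 + 790.33 ≈ 1516
y = 37 + 1 × 454/3 = 37 + 151.33 ≈ 188

x = 1516 px, y = 188 px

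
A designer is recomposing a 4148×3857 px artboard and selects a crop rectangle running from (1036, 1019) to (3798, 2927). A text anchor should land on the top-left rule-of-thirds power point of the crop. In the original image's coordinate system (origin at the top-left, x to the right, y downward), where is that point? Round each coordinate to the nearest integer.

Crop width = 3798 − 1036 = 2762 px; one third is 920.67 px.
Crop height = 2927 − 1019 = 1908 px; one third is 636.00 px.
The top-left point is one-third across and one-third down within the crop:
x = 1036 + 1 × 920.67 ≈ 1957; y = 1019 + 1 × 636.00 ≈ 1655.

(1957, 1655)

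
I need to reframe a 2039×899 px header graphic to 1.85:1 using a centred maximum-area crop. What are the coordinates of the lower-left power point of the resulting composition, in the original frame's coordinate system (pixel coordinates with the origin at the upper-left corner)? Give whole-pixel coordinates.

2039/899 > 1.85/1, so the 1.85:1 crop keeps the full height 899 and trims width to 899 × 1.85/1 = 1663.15 px.
Left offset = (2039 − 1663.15)/2 = 187.92 px; top offset = 0.
Lower-left is one-third across and two-thirds down within the crop:
x = 187.92 + 1 × 1663.15/3 ≈ 742; y = 0.00 + 2 × 899.00/3 ≈ 599.

(742, 599)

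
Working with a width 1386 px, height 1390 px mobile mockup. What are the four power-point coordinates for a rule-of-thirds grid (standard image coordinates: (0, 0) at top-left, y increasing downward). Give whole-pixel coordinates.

One third of 1386 is 462; one third of 1390 is 463.33.
Vertical third lines at x = 462 and x = 924; horizontal third lines at y = 463 and y = 927.

(462, 463), (924, 463), (462, 927), (924, 927)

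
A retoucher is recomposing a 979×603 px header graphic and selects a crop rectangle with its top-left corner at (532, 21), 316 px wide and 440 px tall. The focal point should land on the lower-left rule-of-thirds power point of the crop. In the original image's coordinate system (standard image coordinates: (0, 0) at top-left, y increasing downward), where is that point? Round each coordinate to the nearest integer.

One third of the crop width 316 is 105.33 px.
One third of the crop height 440 is 146.67 px.
The lower-left point is one-third across and two-thirds down within the crop:
x = 532 + 1 × 105.33 ≈ 637; y = 21 + 2 × 146.67 ≈ 314.

x = 637 px, y = 314 px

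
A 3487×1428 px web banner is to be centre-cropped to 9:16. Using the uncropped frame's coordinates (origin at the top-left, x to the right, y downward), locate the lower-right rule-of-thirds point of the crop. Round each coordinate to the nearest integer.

(1877, 952)

3487/1428 > 9/16, so the 9:16 crop keeps the full height 1428 and trims width to 1428 × 9/16 = 803.25 px.
Left offset = (3487 − 803.25)/2 = 1341.88 px; top offset = 0.
Lower-right is two-thirds across and two-thirds down within the crop:
x = 1341.88 + 2 × 803.25/3 ≈ 1877; y = 0.00 + 2 × 1428.00/3 ≈ 952.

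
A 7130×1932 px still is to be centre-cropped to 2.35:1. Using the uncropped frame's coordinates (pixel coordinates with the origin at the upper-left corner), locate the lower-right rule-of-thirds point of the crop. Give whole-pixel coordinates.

x = 4322 px, y = 1288 px

7130/1932 > 2.35/1, so the 2.35:1 crop keeps the full height 1932 and trims width to 1932 × 2.35/1 = 4540.20 px.
Left offset = (7130 − 4540.20)/2 = 1294.90 px; top offset = 0.
Lower-right is two-thirds across and two-thirds down within the crop:
x = 1294.90 + 2 × 4540.20/3 ≈ 4322; y = 0.00 + 2 × 1932.00/3 ≈ 1288.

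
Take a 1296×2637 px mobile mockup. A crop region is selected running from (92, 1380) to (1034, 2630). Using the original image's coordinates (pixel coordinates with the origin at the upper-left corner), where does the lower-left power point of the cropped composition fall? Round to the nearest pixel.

(406, 2213)

Crop width = 1034 − 92 = 942 px; one third is 314.00 px.
Crop height = 2630 − 1380 = 1250 px; one third is 416.67 px.
The lower-left point is one-third across and two-thirds down within the crop:
x = 92 + 1 × 314.00 ≈ 406; y = 1380 + 2 × 416.67 ≈ 2213.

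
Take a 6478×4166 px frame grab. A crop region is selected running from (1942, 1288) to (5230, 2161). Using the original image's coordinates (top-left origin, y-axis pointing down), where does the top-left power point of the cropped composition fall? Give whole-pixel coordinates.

Crop width = 5230 − 1942 = 3288 px; one third is 1096.00 px.
Crop height = 2161 − 1288 = 873 px; one third is 291.00 px.
The top-left point is one-third across and one-third down within the crop:
x = 1942 + 1 × 1096.00 ≈ 3038; y = 1288 + 1 × 291.00 ≈ 1579.

(3038, 1579)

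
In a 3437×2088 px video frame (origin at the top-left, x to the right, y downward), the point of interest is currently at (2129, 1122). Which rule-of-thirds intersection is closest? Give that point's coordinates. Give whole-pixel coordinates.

Third lines: x ∈ {1146, 2291}, y ∈ {696, 1392}.
2129 is closer to x = 2291; 1122 is closer to y = 1392.
So the nearest intersection is the lower-right power point.

(2291, 1392)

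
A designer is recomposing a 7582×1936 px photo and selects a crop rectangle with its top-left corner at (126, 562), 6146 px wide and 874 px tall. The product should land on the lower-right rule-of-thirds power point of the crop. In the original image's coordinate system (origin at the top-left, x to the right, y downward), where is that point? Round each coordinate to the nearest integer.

One third of the crop width 6146 is 2048.67 px.
One third of the crop height 874 is 291.33 px.
The lower-right point is two-thirds across and two-thirds down within the crop:
x = 126 + 2 × 2048.67 ≈ 4223; y = 562 + 2 × 291.33 ≈ 1145.

(4223, 1145)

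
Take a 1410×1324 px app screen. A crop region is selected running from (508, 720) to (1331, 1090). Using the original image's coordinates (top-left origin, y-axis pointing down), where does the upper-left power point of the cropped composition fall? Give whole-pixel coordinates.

Crop width = 1331 − 508 = 823 px; one third is 274.33 px.
Crop height = 1090 − 720 = 370 px; one third is 123.33 px.
The upper-left point is one-third across and one-third down within the crop:
x = 508 + 1 × 274.33 ≈ 782; y = 720 + 1 × 123.33 ≈ 843.

x = 782 px, y = 843 px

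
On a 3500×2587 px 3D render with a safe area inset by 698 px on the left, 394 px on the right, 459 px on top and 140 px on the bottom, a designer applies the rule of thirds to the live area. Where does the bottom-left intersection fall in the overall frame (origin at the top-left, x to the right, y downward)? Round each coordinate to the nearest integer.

x = 1501 px, y = 1784 px

Content width = 3500 − 698 − 394 = 2408 px; content height = 2587 − 459 − 140 = 1988 px.
Bottom-left is one-third across and two-thirds down within the live area.
x = 698 + 1 × 2408/3 = 698 + 802.67 ≈ 1501
y = 459 + 2 × 1988/3 = 459 + 1325.33 ≈ 1784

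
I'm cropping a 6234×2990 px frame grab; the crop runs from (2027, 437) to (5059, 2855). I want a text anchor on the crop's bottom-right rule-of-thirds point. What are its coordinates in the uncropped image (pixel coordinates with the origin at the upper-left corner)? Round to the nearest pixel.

(4048, 2049)

Crop width = 5059 − 2027 = 3032 px; one third is 1010.67 px.
Crop height = 2855 − 437 = 2418 px; one third is 806.00 px.
The bottom-right point is two-thirds across and two-thirds down within the crop:
x = 2027 + 2 × 1010.67 ≈ 4048; y = 437 + 2 × 806.00 ≈ 2049.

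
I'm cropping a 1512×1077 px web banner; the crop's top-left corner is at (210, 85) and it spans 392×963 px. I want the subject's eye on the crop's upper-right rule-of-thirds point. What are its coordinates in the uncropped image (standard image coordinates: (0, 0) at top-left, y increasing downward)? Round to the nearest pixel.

(471, 406)

One third of the crop width 392 is 130.67 px.
One third of the crop height 963 is 321.00 px.
The upper-right point is two-thirds across and one-third down within the crop:
x = 210 + 2 × 130.67 ≈ 471; y = 85 + 1 × 321.00 ≈ 406.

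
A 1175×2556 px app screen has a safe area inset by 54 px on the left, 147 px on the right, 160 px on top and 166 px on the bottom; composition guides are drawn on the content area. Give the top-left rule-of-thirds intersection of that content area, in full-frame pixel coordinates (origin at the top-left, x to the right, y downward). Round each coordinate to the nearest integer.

Content width = 1175 − 54 − 147 = 974 px; content height = 2556 − 160 − 166 = 2230 px.
Top-left is one-third across and one-third down within the content area.
x = 54 + 1 × 974/3 = 54 + 324.67 ≈ 379
y = 160 + 1 × 2230/3 = 160 + 743.33 ≈ 903

x = 379 px, y = 903 px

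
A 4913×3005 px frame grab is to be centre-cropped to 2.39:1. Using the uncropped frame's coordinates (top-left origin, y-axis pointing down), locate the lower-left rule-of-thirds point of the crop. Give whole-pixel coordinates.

4913/3005 < 2.39/1, so the 2.39:1 crop keeps the full width 4913 and trims height to 4913 × 1/2.39 = 2055.65 px.
Top offset = (3005 − 2055.65)/2 = 474.68 px; left offset = 0.
Lower-left is one-third across and two-thirds down within the crop:
x = 0.00 + 1 × 4913.00/3 ≈ 1638; y = 474.68 + 2 × 2055.65/3 ≈ 1845.

x = 1638 px, y = 1845 px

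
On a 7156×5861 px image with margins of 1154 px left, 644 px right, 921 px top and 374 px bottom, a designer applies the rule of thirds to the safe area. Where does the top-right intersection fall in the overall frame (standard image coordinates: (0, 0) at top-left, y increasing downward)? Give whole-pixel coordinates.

(4726, 2443)

Content width = 7156 − 1154 − 644 = 5358 px; content height = 5861 − 921 − 374 = 4566 px.
Top-right is two-thirds across and one-third down within the safe area.
x = 1154 + 2 × 5358/3 = 1154 + 3572.00 ≈ 4726
y = 921 + 1 × 4566/3 = 921 + 1522.00 ≈ 2443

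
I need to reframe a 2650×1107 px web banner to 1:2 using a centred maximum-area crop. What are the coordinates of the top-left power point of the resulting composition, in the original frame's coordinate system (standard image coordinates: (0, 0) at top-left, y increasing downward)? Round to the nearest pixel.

(1233, 369)

2650/1107 > 1/2, so the 1:2 crop keeps the full height 1107 and trims width to 1107 × 1/2 = 553.50 px.
Left offset = (2650 − 553.50)/2 = 1048.25 px; top offset = 0.
Top-left is one-third across and one-third down within the crop:
x = 1048.25 + 1 × 553.50/3 ≈ 1233; y = 0.00 + 1 × 1107.00/3 ≈ 369.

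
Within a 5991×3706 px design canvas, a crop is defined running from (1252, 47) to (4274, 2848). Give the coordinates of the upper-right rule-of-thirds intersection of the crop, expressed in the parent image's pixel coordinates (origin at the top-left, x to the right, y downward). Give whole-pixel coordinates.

(3267, 981)

Crop width = 4274 − 1252 = 3022 px; one third is 1007.33 px.
Crop height = 2848 − 47 = 2801 px; one third is 933.67 px.
The upper-right point is two-thirds across and one-third down within the crop:
x = 1252 + 2 × 1007.33 ≈ 3267; y = 47 + 1 × 933.67 ≈ 981.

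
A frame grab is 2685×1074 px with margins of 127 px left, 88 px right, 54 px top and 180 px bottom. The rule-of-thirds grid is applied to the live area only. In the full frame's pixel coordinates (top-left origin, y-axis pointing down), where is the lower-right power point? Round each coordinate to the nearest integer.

x = 1774 px, y = 614 px

Content width = 2685 − 127 − 88 = 2470 px; content height = 1074 − 54 − 180 = 840 px.
Lower-right is two-thirds across and two-thirds down within the live area.
x = 127 + 2 × 2470/3 = 127 + 1646.67 ≈ 1774
y = 54 + 2 × 840/3 = 54 + 560.00 ≈ 614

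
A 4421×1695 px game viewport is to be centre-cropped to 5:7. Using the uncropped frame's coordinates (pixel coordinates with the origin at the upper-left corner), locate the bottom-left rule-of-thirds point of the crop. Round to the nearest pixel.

4421/1695 > 5/7, so the 5:7 crop keeps the full height 1695 and trims width to 1695 × 5/7 = 1210.71 px.
Left offset = (4421 − 1210.71)/2 = 1605.14 px; top offset = 0.
Bottom-left is one-third across and two-thirds down within the crop:
x = 1605.14 + 1 × 1210.71/3 ≈ 2009; y = 0.00 + 2 × 1695.00/3 ≈ 1130.

(2009, 1130)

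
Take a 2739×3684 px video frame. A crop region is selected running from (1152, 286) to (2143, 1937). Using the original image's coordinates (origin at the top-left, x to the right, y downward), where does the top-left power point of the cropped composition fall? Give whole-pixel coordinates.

(1482, 836)

Crop width = 2143 − 1152 = 991 px; one third is 330.33 px.
Crop height = 1937 − 286 = 1651 px; one third is 550.33 px.
The top-left point is one-third across and one-third down within the crop:
x = 1152 + 1 × 330.33 ≈ 1482; y = 286 + 1 × 550.33 ≈ 836.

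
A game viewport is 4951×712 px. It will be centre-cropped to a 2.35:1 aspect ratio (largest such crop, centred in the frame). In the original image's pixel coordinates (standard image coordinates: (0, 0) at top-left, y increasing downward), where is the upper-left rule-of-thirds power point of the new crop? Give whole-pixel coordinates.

4951/712 > 2.35/1, so the 2.35:1 crop keeps the full height 712 and trims width to 712 × 2.35/1 = 1673.20 px.
Left offset = (4951 − 1673.20)/2 = 1638.90 px; top offset = 0.
Upper-left is one-third across and one-third down within the crop:
x = 1638.90 + 1 × 1673.20/3 ≈ 2197; y = 0.00 + 1 × 712.00/3 ≈ 237.

x = 2197 px, y = 237 px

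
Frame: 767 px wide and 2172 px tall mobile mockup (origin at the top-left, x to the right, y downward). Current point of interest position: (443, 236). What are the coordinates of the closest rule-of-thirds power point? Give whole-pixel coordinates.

(511, 724)

Third lines: x ∈ {256, 511}, y ∈ {724, 1448}.
443 is closer to x = 511; 236 is closer to y = 724.
So the nearest intersection is the upper-right power point.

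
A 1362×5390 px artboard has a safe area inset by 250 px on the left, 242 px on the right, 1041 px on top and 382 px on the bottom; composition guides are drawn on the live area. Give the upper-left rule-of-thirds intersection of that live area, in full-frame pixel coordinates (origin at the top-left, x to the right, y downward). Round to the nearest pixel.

x = 540 px, y = 2363 px

Content width = 1362 − 250 − 242 = 870 px; content height = 5390 − 1041 − 382 = 3967 px.
Upper-left is one-third across and one-third down within the live area.
x = 250 + 1 × 870/3 = 250 + 290.00 ≈ 540
y = 1041 + 1 × 3967/3 = 1041 + 1322.33 ≈ 2363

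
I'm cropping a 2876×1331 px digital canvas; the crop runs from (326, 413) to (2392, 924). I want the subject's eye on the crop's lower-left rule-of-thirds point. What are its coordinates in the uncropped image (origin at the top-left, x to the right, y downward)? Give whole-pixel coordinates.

(1015, 754)

Crop width = 2392 − 326 = 2066 px; one third is 688.67 px.
Crop height = 924 − 413 = 511 px; one third is 170.33 px.
The lower-left point is one-third across and two-thirds down within the crop:
x = 326 + 1 × 688.67 ≈ 1015; y = 413 + 2 × 170.33 ≈ 754.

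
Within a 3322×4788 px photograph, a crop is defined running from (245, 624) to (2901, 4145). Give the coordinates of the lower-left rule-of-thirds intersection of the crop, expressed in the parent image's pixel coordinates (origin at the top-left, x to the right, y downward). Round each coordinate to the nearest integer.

(1130, 2971)

Crop width = 2901 − 245 = 2656 px; one third is 885.33 px.
Crop height = 4145 − 624 = 3521 px; one third is 1173.67 px.
The lower-left point is one-third across and two-thirds down within the crop:
x = 245 + 1 × 885.33 ≈ 1130; y = 624 + 2 × 1173.67 ≈ 2971.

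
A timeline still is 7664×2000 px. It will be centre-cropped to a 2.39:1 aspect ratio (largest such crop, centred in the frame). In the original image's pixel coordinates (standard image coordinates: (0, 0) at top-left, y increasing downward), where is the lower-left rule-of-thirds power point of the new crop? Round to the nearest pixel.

x = 3035 px, y = 1333 px

7664/2000 > 2.39/1, so the 2.39:1 crop keeps the full height 2000 and trims width to 2000 × 2.39/1 = 4780.00 px.
Left offset = (7664 − 4780.00)/2 = 1442.00 px; top offset = 0.
Lower-left is one-third across and two-thirds down within the crop:
x = 1442.00 + 1 × 4780.00/3 ≈ 3035; y = 0.00 + 2 × 2000.00/3 ≈ 1333.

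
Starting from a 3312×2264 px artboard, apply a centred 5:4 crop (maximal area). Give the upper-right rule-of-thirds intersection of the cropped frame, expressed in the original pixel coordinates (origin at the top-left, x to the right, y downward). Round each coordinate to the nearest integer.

x = 2128 px, y = 755 px

3312/2264 > 5/4, so the 5:4 crop keeps the full height 2264 and trims width to 2264 × 5/4 = 2830.00 px.
Left offset = (3312 − 2830.00)/2 = 241.00 px; top offset = 0.
Upper-right is two-thirds across and one-third down within the crop:
x = 241.00 + 2 × 2830.00/3 ≈ 2128; y = 0.00 + 1 × 2264.00/3 ≈ 755.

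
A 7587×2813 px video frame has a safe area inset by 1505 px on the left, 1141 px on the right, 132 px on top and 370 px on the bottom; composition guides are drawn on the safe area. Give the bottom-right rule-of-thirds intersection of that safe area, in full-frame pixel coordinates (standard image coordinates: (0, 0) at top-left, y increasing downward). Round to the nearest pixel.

Content width = 7587 − 1505 − 1141 = 4941 px; content height = 2813 − 132 − 370 = 2311 px.
Bottom-right is two-thirds across and two-thirds down within the safe area.
x = 1505 + 2 × 4941/3 = 1505 + 3294.00 ≈ 4799
y = 132 + 2 × 2311/3 = 132 + 1540.67 ≈ 1673

(4799, 1673)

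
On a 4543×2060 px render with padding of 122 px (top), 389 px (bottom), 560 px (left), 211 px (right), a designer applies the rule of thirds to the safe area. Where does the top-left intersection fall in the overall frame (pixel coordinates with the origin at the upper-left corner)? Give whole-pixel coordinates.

(1817, 638)

Content width = 4543 − 560 − 211 = 3772 px; content height = 2060 − 122 − 389 = 1549 px.
Top-left is one-third across and one-third down within the safe area.
x = 560 + 1 × 3772/3 = 560 + 1257.33 ≈ 1817
y = 122 + 1 × 1549/3 = 122 + 516.33 ≈ 638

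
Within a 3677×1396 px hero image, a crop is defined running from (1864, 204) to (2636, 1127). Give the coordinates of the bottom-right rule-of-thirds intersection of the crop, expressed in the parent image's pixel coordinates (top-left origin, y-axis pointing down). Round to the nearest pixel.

(2379, 819)

Crop width = 2636 − 1864 = 772 px; one third is 257.33 px.
Crop height = 1127 − 204 = 923 px; one third is 307.67 px.
The bottom-right point is two-thirds across and two-thirds down within the crop:
x = 1864 + 2 × 257.33 ≈ 2379; y = 204 + 2 × 307.67 ≈ 819.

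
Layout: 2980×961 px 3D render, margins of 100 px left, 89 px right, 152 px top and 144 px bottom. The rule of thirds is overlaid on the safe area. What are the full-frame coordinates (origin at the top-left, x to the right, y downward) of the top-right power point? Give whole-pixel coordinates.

x = 1961 px, y = 374 px

Content width = 2980 − 100 − 89 = 2791 px; content height = 961 − 152 − 144 = 665 px.
Top-right is two-thirds across and one-third down within the safe area.
x = 100 + 2 × 2791/3 = 100 + 1860.67 ≈ 1961
y = 152 + 1 × 665/3 = 152 + 221.67 ≈ 374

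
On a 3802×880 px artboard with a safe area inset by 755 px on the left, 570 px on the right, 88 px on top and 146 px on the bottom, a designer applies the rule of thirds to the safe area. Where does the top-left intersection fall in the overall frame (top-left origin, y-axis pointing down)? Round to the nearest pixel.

x = 1581 px, y = 303 px

Content width = 3802 − 755 − 570 = 2477 px; content height = 880 − 88 − 146 = 646 px.
Top-left is one-third across and one-third down within the safe area.
x = 755 + 1 × 2477/3 = 755 + 825.67 ≈ 1581
y = 88 + 1 × 646/3 = 88 + 215.33 ≈ 303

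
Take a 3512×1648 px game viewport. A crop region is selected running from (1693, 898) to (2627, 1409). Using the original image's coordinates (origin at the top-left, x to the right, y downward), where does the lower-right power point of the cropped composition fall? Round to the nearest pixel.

Crop width = 2627 − 1693 = 934 px; one third is 311.33 px.
Crop height = 1409 − 898 = 511 px; one third is 170.33 px.
The lower-right point is two-thirds across and two-thirds down within the crop:
x = 1693 + 2 × 311.33 ≈ 2316; y = 898 + 2 × 170.33 ≈ 1239.

(2316, 1239)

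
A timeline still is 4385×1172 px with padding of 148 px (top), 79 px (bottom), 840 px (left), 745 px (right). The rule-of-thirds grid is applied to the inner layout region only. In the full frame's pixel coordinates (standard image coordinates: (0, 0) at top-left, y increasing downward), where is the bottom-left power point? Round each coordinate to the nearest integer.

x = 1773 px, y = 778 px

Content width = 4385 − 840 − 745 = 2800 px; content height = 1172 − 148 − 79 = 945 px.
Bottom-left is one-third across and two-thirds down within the inner layout region.
x = 840 + 1 × 2800/3 = 840 + 933.33 ≈ 1773
y = 148 + 2 × 945/3 = 148 + 630.00 ≈ 778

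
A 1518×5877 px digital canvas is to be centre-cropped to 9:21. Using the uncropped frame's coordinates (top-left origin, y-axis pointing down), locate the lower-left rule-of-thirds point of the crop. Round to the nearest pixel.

1518/5877 < 9/21, so the 9:21 crop keeps the full width 1518 and trims height to 1518 × 21/9 = 3542.00 px.
Top offset = (5877 − 3542.00)/2 = 1167.50 px; left offset = 0.
Lower-left is one-third across and two-thirds down within the crop:
x = 0.00 + 1 × 1518.00/3 ≈ 506; y = 1167.50 + 2 × 3542.00/3 ≈ 3529.

(506, 3529)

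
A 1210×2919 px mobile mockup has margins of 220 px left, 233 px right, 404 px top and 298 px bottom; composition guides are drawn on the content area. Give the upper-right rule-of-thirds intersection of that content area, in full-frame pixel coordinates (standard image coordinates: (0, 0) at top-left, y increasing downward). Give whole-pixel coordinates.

Content width = 1210 − 220 − 233 = 757 px; content height = 2919 − 404 − 298 = 2217 px.
Upper-right is two-thirds across and one-third down within the content area.
x = 220 + 2 × 757/3 = 220 + 504.67 ≈ 725
y = 404 + 1 × 2217/3 = 404 + 739.00 ≈ 1143

(725, 1143)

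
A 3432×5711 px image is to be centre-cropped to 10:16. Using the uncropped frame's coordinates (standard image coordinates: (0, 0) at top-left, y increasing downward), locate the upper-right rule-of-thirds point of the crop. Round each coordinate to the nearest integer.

3432/5711 < 10/16, so the 10:16 crop keeps the full width 3432 and trims height to 3432 × 16/10 = 5491.20 px.
Top offset = (5711 − 5491.20)/2 = 109.90 px; left offset = 0.
Upper-right is two-thirds across and one-third down within the crop:
x = 0.00 + 2 × 3432.00/3 ≈ 2288; y = 109.90 + 1 × 5491.20/3 ≈ 1940.

x = 2288 px, y = 1940 px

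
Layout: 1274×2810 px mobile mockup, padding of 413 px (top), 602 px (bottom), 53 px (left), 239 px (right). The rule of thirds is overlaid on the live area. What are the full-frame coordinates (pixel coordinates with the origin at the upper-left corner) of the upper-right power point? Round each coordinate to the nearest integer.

Content width = 1274 − 53 − 239 = 982 px; content height = 2810 − 413 − 602 = 1795 px.
Upper-right is two-thirds across and one-third down within the live area.
x = 53 + 2 × 982/3 = 53 + 654.67 ≈ 708
y = 413 + 1 × 1795/3 = 413 + 598.33 ≈ 1011

x = 708 px, y = 1011 px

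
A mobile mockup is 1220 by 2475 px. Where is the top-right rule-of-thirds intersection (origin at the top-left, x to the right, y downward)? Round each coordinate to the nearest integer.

x = 813 px, y = 825 px

The top-right point sits two-thirds of the way across and one-third of the way down.
x = 2 × 1220/3 ≈ 813; y = 1 × 2475/3 ≈ 825.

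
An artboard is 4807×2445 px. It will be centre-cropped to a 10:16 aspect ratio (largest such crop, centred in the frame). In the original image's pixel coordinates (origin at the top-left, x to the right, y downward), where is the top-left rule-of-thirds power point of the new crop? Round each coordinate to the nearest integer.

x = 2149 px, y = 815 px

4807/2445 > 10/16, so the 10:16 crop keeps the full height 2445 and trims width to 2445 × 10/16 = 1528.12 px.
Left offset = (4807 − 1528.12)/2 = 1639.44 px; top offset = 0.
Top-left is one-third across and one-third down within the crop:
x = 1639.44 + 1 × 1528.12/3 ≈ 2149; y = 0.00 + 1 × 2445.00/3 ≈ 815.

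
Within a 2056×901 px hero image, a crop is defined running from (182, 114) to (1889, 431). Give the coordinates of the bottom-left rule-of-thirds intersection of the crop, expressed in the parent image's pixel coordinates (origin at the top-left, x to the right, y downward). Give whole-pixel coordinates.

Crop width = 1889 − 182 = 1707 px; one third is 569.00 px.
Crop height = 431 − 114 = 317 px; one third is 105.67 px.
The bottom-left point is one-third across and two-thirds down within the crop:
x = 182 + 1 × 569.00 ≈ 751; y = 114 + 2 × 105.67 ≈ 325.

(751, 325)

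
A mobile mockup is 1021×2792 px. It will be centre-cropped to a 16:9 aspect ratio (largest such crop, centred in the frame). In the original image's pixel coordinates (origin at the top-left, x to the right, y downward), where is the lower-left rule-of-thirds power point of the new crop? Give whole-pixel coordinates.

1021/2792 < 16/9, so the 16:9 crop keeps the full width 1021 and trims height to 1021 × 9/16 = 574.31 px.
Top offset = (2792 − 574.31)/2 = 1108.84 px; left offset = 0.
Lower-left is one-third across and two-thirds down within the crop:
x = 0.00 + 1 × 1021.00/3 ≈ 340; y = 1108.84 + 2 × 574.31/3 ≈ 1492.

(340, 1492)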